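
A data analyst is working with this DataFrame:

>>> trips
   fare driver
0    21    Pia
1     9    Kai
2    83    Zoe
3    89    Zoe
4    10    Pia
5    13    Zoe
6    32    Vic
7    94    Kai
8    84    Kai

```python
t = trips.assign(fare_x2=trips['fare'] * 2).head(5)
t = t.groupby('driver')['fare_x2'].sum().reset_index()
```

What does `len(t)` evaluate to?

3

add column fare_x2 = trips['fare'] * 2:
   fare driver  fare_x2
0    21    Pia       42
1     9    Kai       18
2    83    Zoe      166
3    89    Zoe      178
4    10    Pia       20
5    13    Zoe       26
6    32    Vic       64
7    94    Kai      188
8    84    Kai      168
take first 5 rows:
   fare driver  fare_x2
0    21    Pia       42
1     9    Kai       18
2    83    Zoe      166
3    89    Zoe      178
4    10    Pia       20
group by driver, sum of fare_x2:
driver
Kai     18
Pia     62
Zoe    344
Name: fare_x2, dtype: int64
reset_index():
  driver  fare_x2
0    Kai       18
1    Pia       62
2    Zoe      344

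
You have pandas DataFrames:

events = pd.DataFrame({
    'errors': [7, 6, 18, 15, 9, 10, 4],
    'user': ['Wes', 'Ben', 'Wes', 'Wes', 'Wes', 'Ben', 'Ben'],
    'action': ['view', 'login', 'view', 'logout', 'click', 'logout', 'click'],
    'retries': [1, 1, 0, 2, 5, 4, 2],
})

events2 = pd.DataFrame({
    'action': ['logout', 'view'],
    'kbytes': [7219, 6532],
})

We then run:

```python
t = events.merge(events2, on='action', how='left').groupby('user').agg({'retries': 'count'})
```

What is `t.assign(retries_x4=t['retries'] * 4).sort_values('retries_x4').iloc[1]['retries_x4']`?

merge on 'action' (how='left') → 7 rows:
   errors user  action  retries  kbytes
0       7  Wes    view        1  6532.0
1       6  Ben   login        1     NaN
2      18  Wes    view        0  6532.0
3      15  Wes  logout        2  7219.0
4       9  Wes   click        5     NaN
5      10  Ben  logout        4  7219.0
6       4  Ben   click        2     NaN
group by user, count of retries:
      retries
user         
Ben         3
Wes         4
add column retries_x4 = t['retries'] * 4:
      retries  retries_x4
user                     
Ben         3          12
Wes         4          16
sort by retries_x4:
      retries  retries_x4
user                     
Ben         3          12
Wes         4          16
Taking the value at position 1, column 'retries_x4' gives 16.

16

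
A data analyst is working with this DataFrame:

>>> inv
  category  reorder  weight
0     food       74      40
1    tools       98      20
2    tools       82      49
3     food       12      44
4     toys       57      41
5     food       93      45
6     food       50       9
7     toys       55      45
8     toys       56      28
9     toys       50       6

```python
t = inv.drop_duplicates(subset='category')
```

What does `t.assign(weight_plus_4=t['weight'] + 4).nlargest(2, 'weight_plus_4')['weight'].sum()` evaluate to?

81

drop duplicate category (keep=first):
  category  reorder  weight
0     food       74      40
1    tools       98      20
4     toys       57      41
add column weight_plus_4 = t['weight'] + 4:
  category  reorder  weight  weight_plus_4
0     food       74      40             44
1    tools       98      20             24
4     toys       57      41             45
take 2 rows with largest weight_plus_4:
  category  reorder  weight  weight_plus_4
4     toys       57      41             45
0     food       74      40             44
Reading off the sum of column 'weight', we get 81.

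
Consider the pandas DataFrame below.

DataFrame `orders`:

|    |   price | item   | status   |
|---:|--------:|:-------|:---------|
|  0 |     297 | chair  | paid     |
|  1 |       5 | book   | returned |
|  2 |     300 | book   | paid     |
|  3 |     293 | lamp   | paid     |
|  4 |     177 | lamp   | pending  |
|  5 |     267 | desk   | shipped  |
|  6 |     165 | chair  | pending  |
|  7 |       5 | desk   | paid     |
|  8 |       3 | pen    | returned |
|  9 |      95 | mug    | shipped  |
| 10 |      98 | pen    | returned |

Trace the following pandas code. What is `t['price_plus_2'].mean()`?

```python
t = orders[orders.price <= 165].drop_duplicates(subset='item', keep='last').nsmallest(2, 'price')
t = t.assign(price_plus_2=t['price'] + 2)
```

filter rows where price <= 165:
    price   item    status
1       5   book  returned
6     165  chair   pending
7       5   desk      paid
8       3    pen  returned
9      95    mug   shipped
10     98    pen  returned
drop duplicate item (keep=last):
    price   item    status
1       5   book  returned
6     165  chair   pending
7       5   desk      paid
9      95    mug   shipped
10     98    pen  returned
take 2 rows with smallest price:
   price  item    status
1      5  book  returned
7      5  desk      paid
add column price_plus_2 = t['price'] + 2:
   price  item    status  price_plus_2
1      5  book  returned             7
7      5  desk      paid             7
The mean of column 'price_plus_2' is 7.0.

7.0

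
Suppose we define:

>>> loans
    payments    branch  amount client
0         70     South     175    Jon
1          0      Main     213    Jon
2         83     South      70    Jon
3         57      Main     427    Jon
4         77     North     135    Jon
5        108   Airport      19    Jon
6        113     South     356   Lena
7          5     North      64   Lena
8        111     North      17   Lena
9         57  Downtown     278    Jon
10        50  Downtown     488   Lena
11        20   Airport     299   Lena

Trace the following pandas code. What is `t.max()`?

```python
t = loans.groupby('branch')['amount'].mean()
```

group by branch, mean of amount:
branch
Airport     159.000000
Downtown    383.000000
Main        320.000000
North        72.000000
South       200.333333
Name: amount, dtype: float64

383.0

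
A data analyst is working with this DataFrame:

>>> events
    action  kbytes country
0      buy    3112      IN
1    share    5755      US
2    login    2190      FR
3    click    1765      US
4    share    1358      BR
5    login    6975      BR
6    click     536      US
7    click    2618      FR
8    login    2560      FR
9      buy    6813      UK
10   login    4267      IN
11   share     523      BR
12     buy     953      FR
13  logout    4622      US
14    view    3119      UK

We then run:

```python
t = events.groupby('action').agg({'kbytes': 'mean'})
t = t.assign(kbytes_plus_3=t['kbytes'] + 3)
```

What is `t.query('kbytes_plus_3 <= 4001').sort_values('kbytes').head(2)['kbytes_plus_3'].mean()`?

2095.5

group by action, mean of kbytes:
             kbytes
action             
buy     3626.000000
click   1639.666667
login   3998.000000
logout  4622.000000
share   2545.333333
view    3119.000000
add column kbytes_plus_3 = t['kbytes'] + 3:
             kbytes  kbytes_plus_3
action                            
buy     3626.000000    3629.000000
click   1639.666667    1642.666667
login   3998.000000    4001.000000
logout  4622.000000    4625.000000
share   2545.333333    2548.333333
view    3119.000000    3122.000000
filter rows where kbytes_plus_3 <= 4001:
             kbytes  kbytes_plus_3
action                            
buy     3626.000000    3629.000000
click   1639.666667    1642.666667
login   3998.000000    4001.000000
share   2545.333333    2548.333333
view    3119.000000    3122.000000
sort by kbytes:
             kbytes  kbytes_plus_3
action                            
click   1639.666667    1642.666667
share   2545.333333    2548.333333
view    3119.000000    3122.000000
buy     3626.000000    3629.000000
login   3998.000000    4001.000000
take first 2 rows:
             kbytes  kbytes_plus_3
action                            
click   1639.666667    1642.666667
share   2545.333333    2548.333333
mean of column 'kbytes_plus_3' → 2095.5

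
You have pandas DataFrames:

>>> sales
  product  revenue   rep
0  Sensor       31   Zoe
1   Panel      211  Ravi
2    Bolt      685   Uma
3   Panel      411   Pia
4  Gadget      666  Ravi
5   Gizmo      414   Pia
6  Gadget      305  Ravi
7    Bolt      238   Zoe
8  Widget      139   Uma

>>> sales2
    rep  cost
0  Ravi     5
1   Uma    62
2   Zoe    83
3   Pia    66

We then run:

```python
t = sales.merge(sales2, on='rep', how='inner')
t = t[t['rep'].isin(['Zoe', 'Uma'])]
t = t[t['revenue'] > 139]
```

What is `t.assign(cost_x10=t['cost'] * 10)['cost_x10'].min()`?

620

merge on 'rep' (how='inner') → 9 rows:
  product  revenue   rep  cost
0  Sensor       31   Zoe    83
1   Panel      211  Ravi     5
2    Bolt      685   Uma    62
3   Panel      411   Pia    66
4  Gadget      666  Ravi     5
5   Gizmo      414   Pia    66
6  Gadget      305  Ravi     5
7    Bolt      238   Zoe    83
8  Widget      139   Uma    62
filter rows where rep in ['Zoe', 'Uma']:
  product  revenue  rep  cost
0  Sensor       31  Zoe    83
2    Bolt      685  Uma    62
7    Bolt      238  Zoe    83
8  Widget      139  Uma    62
filter rows where revenue > 139:
  product  revenue  rep  cost
2    Bolt      685  Uma    62
7    Bolt      238  Zoe    83
add column cost_x10 = t['cost'] * 10:
  product  revenue  rep  cost  cost_x10
2    Bolt      685  Uma    62       620
7    Bolt      238  Zoe    83       830
The min of column 'cost_x10' is 620.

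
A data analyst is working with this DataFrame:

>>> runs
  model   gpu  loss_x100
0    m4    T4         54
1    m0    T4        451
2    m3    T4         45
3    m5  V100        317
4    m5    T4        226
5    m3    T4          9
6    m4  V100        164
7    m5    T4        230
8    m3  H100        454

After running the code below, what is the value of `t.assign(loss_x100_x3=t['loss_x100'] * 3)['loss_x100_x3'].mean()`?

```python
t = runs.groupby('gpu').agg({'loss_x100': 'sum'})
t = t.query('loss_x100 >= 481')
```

group by gpu, sum of loss_x100:
      loss_x100
gpu            
H100        454
T4         1015
V100        481
filter rows where loss_x100 >= 481:
      loss_x100
gpu            
T4         1015
V100        481
add column loss_x100_x3 = t['loss_x100'] * 3:
      loss_x100  loss_x100_x3
gpu                          
T4         1015          3045
V100        481          1443
mean of column 'loss_x100_x3' → 2244.0

2244.0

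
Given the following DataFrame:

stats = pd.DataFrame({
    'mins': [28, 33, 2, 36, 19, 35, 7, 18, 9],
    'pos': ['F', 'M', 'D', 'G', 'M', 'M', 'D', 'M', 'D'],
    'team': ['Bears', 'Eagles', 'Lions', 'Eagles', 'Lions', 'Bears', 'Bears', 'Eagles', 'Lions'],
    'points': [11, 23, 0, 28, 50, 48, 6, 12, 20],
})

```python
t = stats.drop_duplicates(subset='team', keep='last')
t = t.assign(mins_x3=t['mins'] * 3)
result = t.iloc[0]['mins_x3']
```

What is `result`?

drop duplicate team (keep=last):
   mins pos    team  points
6     7   D   Bears       6
7    18   M  Eagles      12
8     9   D   Lions      20
add column mins_x3 = t['mins'] * 3:
   mins pos    team  points  mins_x3
6     7   D   Bears       6       21
7    18   M  Eagles      12       54
8     9   D   Lions      20       27
Then the value at position 0, column 'mins_x3': 21

21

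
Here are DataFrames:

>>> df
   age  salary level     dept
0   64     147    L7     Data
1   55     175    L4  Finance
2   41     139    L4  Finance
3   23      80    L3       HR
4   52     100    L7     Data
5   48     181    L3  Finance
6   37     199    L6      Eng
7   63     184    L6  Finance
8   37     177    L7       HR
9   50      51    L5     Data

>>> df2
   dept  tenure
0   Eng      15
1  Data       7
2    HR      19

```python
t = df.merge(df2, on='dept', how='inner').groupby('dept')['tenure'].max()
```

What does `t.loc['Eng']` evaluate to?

15

merge on 'dept' (how='inner') → 6 rows:
   age  salary level  dept  tenure
0   64     147    L7  Data       7
1   23      80    L3    HR      19
2   52     100    L7  Data       7
3   37     199    L6   Eng      15
4   37     177    L7    HR      19
5   50      51    L5  Data       7
group by dept, max of tenure:
dept
Data     7
Eng     15
HR      19
Name: tenure, dtype: int64
value at index 'Eng' → 15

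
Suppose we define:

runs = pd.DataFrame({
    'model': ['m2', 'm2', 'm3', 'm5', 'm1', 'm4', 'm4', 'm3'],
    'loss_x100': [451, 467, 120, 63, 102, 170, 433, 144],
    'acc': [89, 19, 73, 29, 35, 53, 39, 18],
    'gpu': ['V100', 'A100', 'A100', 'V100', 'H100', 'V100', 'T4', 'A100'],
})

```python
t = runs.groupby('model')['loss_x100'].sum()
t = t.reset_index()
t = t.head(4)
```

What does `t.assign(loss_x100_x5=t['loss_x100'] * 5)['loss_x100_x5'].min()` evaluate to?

510

group by model, sum of loss_x100:
model
m1    102
m2    918
m3    264
m4    603
m5     63
Name: loss_x100, dtype: int64
reset_index():
  model  loss_x100
0    m1        102
1    m2        918
2    m3        264
3    m4        603
4    m5         63
take first 4 rows:
  model  loss_x100
0    m1        102
1    m2        918
2    m3        264
3    m4        603
add column loss_x100_x5 = t['loss_x100'] * 5:
  model  loss_x100  loss_x100_x5
0    m1        102           510
1    m2        918          4590
2    m3        264          1320
3    m4        603          3015
Taking the min of column 'loss_x100_x5' gives 510.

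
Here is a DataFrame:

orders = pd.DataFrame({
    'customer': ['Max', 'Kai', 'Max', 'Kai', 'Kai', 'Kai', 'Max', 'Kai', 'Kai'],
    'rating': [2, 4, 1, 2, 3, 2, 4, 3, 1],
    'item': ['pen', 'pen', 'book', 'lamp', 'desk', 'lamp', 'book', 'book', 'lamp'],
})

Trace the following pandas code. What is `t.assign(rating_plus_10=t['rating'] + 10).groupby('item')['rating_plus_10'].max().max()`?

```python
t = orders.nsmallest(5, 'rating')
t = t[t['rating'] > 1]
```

12

take 5 rows with smallest rating:
  customer  rating  item
2      Max       1  book
8      Kai       1  lamp
0      Max       2   pen
3      Kai       2  lamp
5      Kai       2  lamp
filter rows where rating > 1:
  customer  rating  item
0      Max       2   pen
3      Kai       2  lamp
5      Kai       2  lamp
add column rating_plus_10 = t['rating'] + 10:
  customer  rating  item  rating_plus_10
0      Max       2   pen              12
3      Kai       2  lamp              12
5      Kai       2  lamp              12
group by item, max of rating_plus_10:
item
lamp    12
pen     12
Name: rating_plus_10, dtype: int64
Hence 12.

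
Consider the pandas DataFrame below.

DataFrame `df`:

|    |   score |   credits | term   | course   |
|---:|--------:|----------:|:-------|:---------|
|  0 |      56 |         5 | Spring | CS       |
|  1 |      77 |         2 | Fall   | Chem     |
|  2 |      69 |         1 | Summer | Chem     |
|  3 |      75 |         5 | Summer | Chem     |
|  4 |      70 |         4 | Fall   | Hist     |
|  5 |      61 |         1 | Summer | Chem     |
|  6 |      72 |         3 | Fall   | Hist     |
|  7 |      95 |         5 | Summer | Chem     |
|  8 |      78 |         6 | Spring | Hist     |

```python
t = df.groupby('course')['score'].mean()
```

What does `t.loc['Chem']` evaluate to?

group by course, mean of score:
course
CS      56.000000
Chem    75.400000
Hist    73.333333
Name: score, dtype: float64
Hence 75.4.

75.4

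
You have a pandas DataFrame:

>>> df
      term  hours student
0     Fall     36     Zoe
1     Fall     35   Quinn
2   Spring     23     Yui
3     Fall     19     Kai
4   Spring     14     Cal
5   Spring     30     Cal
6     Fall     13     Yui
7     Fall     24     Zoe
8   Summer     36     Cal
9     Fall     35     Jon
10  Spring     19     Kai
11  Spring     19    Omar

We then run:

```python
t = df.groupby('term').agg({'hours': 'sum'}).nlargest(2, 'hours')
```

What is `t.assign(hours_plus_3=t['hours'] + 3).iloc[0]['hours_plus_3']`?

165

group by term, sum of hours:
        hours
term         
Fall      162
Spring    105
Summer     36
take 2 rows with largest hours:
        hours
term         
Fall      162
Spring    105
add column hours_plus_3 = t['hours'] + 3:
        hours  hours_plus_3
term                       
Fall      162           165
Spring    105           108
Finally, value at position 0, column 'hours_plus_3' = 165.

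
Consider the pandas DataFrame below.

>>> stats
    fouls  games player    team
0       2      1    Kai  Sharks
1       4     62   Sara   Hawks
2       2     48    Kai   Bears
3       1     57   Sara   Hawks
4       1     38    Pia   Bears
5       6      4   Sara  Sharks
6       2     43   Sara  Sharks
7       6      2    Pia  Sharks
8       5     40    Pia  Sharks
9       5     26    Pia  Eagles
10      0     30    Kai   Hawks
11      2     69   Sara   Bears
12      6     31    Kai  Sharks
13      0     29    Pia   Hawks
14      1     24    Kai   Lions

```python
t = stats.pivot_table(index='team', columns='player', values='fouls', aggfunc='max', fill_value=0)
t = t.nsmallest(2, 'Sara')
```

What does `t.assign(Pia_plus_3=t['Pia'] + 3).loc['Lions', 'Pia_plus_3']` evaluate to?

pivot: rows=team, cols=player, max(fouls):
player  Kai  Pia  Sara
team                  
Bears     2    1     2
Eagles    0    5     0
Hawks     0    0     4
Lions     1    0     0
Sharks    6    6     6
take 2 rows with smallest Sara:
player  Kai  Pia  Sara
team                  
Eagles    0    5     0
Lions     1    0     0
add column Pia_plus_3 = t['Pia'] + 3:
player  Kai  Pia  Sara  Pia_plus_3
team                              
Eagles    0    5     0           8
Lions     1    0     0           3
Then the value at row 'Lions', column 'Pia_plus_3': 3

3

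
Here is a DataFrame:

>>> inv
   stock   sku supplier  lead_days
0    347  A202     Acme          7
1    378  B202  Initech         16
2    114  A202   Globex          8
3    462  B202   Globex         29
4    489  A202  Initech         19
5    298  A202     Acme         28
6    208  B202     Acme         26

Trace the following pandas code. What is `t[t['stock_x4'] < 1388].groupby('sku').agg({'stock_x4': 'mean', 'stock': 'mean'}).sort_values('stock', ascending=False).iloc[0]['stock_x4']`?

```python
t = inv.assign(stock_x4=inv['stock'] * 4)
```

add column stock_x4 = inv['stock'] * 4:
   stock   sku supplier  lead_days  stock_x4
0    347  A202     Acme          7      1388
1    378  B202  Initech         16      1512
2    114  A202   Globex          8       456
3    462  B202   Globex         29      1848
4    489  A202  Initech         19      1956
5    298  A202     Acme         28      1192
6    208  B202     Acme         26       832
filter rows where stock_x4 < 1388:
   stock   sku supplier  lead_days  stock_x4
2    114  A202   Globex          8       456
5    298  A202     Acme         28      1192
6    208  B202     Acme         26       832
group by sku: mean(stock_x4), mean(stock):
      stock_x4  stock
sku                  
A202     824.0  206.0
B202     832.0  208.0
sort by stock descending:
      stock_x4  stock
sku                  
B202     832.0  208.0
A202     824.0  206.0
Then the value at position 0, column 'stock_x4': 832.0

832.0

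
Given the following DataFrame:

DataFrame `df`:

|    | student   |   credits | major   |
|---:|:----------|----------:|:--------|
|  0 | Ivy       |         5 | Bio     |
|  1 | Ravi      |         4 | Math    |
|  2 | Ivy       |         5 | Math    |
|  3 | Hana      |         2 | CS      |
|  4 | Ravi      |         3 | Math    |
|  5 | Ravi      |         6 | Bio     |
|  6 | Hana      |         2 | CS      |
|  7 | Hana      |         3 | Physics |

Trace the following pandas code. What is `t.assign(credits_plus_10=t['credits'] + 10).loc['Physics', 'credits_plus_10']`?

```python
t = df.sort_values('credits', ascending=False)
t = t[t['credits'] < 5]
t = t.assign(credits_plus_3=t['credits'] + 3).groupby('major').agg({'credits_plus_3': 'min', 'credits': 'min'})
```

sort by credits descending:
  student  credits    major
5    Ravi        6      Bio
0     Ivy        5      Bio
2     Ivy        5     Math
1    Ravi        4     Math
4    Ravi        3     Math
7    Hana        3  Physics
3    Hana        2       CS
6    Hana        2       CS
filter rows where credits < 5:
  student  credits    major
1    Ravi        4     Math
4    Ravi        3     Math
7    Hana        3  Physics
3    Hana        2       CS
6    Hana        2       CS
add column credits_plus_3 = t['credits'] + 3:
  student  credits    major  credits_plus_3
1    Ravi        4     Math               7
4    Ravi        3     Math               6
7    Hana        3  Physics               6
3    Hana        2       CS               5
6    Hana        2       CS               5
group by major: min(credits_plus_3), min(credits):
         credits_plus_3  credits
major                           
CS                    5        2
Math                  6        3
Physics               6        3
add column credits_plus_10 = t['credits'] + 10:
         credits_plus_3  credits  credits_plus_10
major                                            
CS                    5        2               12
Math                  6        3               13
Physics               6        3               13
value at row 'Physics', column 'credits_plus_10' → 13

13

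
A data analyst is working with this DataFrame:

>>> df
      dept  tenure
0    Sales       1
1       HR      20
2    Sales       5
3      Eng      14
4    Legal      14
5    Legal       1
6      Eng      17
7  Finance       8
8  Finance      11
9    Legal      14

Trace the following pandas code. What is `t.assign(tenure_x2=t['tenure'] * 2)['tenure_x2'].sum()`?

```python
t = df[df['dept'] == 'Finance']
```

filter rows where dept == 'Finance':
      dept  tenure
7  Finance       8
8  Finance      11
add column tenure_x2 = t['tenure'] * 2:
      dept  tenure  tenure_x2
7  Finance       8         16
8  Finance      11         22

38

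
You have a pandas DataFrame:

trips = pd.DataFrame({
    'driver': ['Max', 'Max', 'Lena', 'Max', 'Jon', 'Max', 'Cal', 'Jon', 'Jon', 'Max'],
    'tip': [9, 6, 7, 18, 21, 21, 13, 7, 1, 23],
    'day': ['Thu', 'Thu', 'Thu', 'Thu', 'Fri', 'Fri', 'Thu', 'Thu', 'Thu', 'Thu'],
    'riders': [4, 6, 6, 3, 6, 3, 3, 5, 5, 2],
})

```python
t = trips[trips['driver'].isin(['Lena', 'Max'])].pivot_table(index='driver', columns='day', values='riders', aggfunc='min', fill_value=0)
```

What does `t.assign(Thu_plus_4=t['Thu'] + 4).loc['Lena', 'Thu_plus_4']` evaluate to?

10

filter rows where driver in ['Lena', 'Max']:
  driver  tip  day  riders
0    Max    9  Thu       4
1    Max    6  Thu       6
2   Lena    7  Thu       6
3    Max   18  Thu       3
5    Max   21  Fri       3
9    Max   23  Thu       2
pivot: rows=driver, cols=day, min(riders):
day     Fri  Thu
driver          
Lena      0    6
Max       3    2
add column Thu_plus_4 = t['Thu'] + 4:
day     Fri  Thu  Thu_plus_4
driver                      
Lena      0    6          10
Max       3    2           6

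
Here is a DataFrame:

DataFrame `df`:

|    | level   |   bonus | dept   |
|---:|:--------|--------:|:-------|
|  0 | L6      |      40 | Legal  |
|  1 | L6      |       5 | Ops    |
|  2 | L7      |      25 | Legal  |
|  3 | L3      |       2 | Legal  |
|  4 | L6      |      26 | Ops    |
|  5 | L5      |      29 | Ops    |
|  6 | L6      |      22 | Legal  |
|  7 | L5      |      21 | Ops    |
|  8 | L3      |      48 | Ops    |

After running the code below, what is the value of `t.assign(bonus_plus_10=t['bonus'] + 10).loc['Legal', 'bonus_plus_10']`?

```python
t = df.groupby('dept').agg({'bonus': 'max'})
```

50

group by dept, max of bonus:
       bonus
dept        
Legal     40
Ops       48
add column bonus_plus_10 = t['bonus'] + 10:
       bonus  bonus_plus_10
dept                       
Legal     40             50
Ops       48             58
value at row 'Legal', column 'bonus_plus_10' → 50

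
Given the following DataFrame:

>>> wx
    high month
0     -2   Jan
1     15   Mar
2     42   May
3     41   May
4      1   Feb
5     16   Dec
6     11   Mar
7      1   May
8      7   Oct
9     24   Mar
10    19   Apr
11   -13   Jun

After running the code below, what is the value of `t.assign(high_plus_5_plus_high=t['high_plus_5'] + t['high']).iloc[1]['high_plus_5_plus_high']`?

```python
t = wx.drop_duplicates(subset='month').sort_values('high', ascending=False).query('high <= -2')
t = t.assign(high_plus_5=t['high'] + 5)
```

-21

drop duplicate month (keep=first):
    high month
0     -2   Jan
1     15   Mar
2     42   May
4      1   Feb
5     16   Dec
8      7   Oct
10    19   Apr
11   -13   Jun
sort by high descending:
    high month
2     42   May
10    19   Apr
5     16   Dec
1     15   Mar
8      7   Oct
4      1   Feb
0     -2   Jan
11   -13   Jun
filter rows where high <= -2:
    high month
0     -2   Jan
11   -13   Jun
add column high_plus_5 = t['high'] + 5:
    high month  high_plus_5
0     -2   Jan            3
11   -13   Jun           -8
add column high_plus_5_plus_high = t['high_plus_5'] + t['high']:
    high month  high_plus_5  high_plus_5_plus_high
0     -2   Jan            3                      1
11   -13   Jun           -8                    -21
Finally, value at position 1, column 'high_plus_5_plus_high' = -21.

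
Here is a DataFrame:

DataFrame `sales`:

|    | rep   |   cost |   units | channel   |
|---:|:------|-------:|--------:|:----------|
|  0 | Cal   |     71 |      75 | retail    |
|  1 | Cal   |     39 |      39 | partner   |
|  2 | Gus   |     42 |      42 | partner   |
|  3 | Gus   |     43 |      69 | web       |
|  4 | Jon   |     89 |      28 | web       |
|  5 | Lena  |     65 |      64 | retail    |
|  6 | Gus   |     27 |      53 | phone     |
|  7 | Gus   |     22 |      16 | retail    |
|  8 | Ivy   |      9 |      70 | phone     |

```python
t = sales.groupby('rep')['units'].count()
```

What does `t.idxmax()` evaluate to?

group by rep, count of units:
rep
Cal     2
Gus     4
Ivy     1
Jon     1
Lena    1
Name: units, dtype: int64
So idxmax() = Gus.

Gus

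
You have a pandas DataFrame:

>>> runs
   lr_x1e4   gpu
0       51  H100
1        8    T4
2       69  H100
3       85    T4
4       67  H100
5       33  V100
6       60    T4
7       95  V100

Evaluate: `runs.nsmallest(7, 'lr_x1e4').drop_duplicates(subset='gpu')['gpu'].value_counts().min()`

take 7 rows with smallest lr_x1e4:
   lr_x1e4   gpu
1        8    T4
5       33  V100
0       51  H100
6       60    T4
4       67  H100
2       69  H100
3       85    T4
drop duplicate gpu (keep=first):
   lr_x1e4   gpu
1        8    T4
5       33  V100
0       51  H100
value_counts of gpu:
gpu
T4      1
V100    1
H100    1
Name: count, dtype: int64

1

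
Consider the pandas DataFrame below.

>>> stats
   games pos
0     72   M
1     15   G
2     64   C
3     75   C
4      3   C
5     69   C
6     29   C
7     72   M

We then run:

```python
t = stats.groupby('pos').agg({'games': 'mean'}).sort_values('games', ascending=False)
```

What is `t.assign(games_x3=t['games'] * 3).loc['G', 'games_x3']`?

group by pos, mean of games:
     games
pos       
C     48.0
G     15.0
M     72.0
sort by games descending:
     games
pos       
M     72.0
C     48.0
G     15.0
add column games_x3 = t['games'] * 3:
     games  games_x3
pos                 
M     72.0     216.0
C     48.0     144.0
G     15.0      45.0
Then the value at row 'G', column 'games_x3': 45.0

45.0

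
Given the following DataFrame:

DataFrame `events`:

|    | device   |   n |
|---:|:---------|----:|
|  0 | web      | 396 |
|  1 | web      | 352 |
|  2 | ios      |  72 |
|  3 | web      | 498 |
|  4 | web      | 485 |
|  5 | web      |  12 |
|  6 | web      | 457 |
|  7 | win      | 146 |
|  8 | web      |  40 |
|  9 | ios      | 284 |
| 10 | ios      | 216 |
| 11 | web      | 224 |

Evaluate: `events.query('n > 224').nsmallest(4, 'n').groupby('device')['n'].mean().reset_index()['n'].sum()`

filter rows where n > 224:
  device    n
0    web  396
1    web  352
3    web  498
4    web  485
6    web  457
9    ios  284
take 4 rows with smallest n:
  device    n
9    ios  284
1    web  352
0    web  396
6    web  457
group by device, mean of n:
device
ios    284.000000
web    401.666667
Name: n, dtype: float64
reset_index():
  device           n
0    ios  284.000000
1    web  401.666667
The sum of column 'n' is 685.666666667.

685.666666667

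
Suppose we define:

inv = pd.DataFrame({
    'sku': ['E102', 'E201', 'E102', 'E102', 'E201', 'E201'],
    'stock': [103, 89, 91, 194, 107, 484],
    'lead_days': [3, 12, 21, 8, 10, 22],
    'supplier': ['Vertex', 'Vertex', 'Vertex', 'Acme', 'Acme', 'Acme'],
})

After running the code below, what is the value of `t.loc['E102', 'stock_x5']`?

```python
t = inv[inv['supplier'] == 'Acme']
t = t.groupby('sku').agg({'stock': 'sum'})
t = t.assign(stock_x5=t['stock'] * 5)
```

filter rows where supplier == 'Acme':
    sku  stock  lead_days supplier
3  E102    194          8     Acme
4  E201    107         10     Acme
5  E201    484         22     Acme
group by sku, sum of stock:
      stock
sku        
E102    194
E201    591
add column stock_x5 = t['stock'] * 5:
      stock  stock_x5
sku                  
E102    194       970
E201    591      2955
Finally, value at row 'E102', column 'stock_x5' = 970.

970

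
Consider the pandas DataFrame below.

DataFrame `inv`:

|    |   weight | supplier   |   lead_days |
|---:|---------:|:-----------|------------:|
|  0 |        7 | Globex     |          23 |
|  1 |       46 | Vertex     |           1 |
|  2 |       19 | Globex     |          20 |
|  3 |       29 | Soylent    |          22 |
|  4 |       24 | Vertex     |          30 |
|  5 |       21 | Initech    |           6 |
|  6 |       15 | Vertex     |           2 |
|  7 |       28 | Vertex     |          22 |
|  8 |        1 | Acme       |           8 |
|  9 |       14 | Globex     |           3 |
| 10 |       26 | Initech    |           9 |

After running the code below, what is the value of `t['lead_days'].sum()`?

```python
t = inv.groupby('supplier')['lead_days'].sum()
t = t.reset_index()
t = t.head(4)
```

91

group by supplier, sum of lead_days:
supplier
Acme        8
Globex     46
Initech    15
Soylent    22
Vertex     55
Name: lead_days, dtype: int64
reset_index():
  supplier  lead_days
0     Acme          8
1   Globex         46
2  Initech         15
3  Soylent         22
4   Vertex         55
take first 4 rows:
  supplier  lead_days
0     Acme          8
1   Globex         46
2  Initech         15
3  Soylent         22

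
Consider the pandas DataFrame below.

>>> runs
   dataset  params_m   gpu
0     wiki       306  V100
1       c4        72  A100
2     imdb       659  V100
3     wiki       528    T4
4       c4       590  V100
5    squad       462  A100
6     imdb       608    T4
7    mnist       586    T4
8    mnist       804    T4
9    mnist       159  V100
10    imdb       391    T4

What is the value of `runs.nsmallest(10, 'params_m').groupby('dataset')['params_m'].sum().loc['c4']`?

take 10 rows with smallest params_m:
   dataset  params_m   gpu
1       c4        72  A100
9    mnist       159  V100
0     wiki       306  V100
10    imdb       391    T4
5    squad       462  A100
3     wiki       528    T4
7    mnist       586    T4
4       c4       590  V100
6     imdb       608    T4
2     imdb       659  V100
group by dataset, sum of params_m:
dataset
c4        662
imdb     1658
mnist     745
squad     462
wiki      834
Name: params_m, dtype: int64
So loc['c4'] = 662.

662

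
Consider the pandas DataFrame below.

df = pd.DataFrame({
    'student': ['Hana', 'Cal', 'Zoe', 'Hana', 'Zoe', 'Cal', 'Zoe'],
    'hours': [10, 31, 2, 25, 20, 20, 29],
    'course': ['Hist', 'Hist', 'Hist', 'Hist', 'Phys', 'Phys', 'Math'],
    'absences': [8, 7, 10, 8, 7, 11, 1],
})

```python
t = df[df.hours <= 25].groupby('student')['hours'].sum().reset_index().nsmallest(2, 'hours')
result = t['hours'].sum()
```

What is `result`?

42

filter rows where hours <= 25:
  student  hours course  absences
0    Hana     10   Hist         8
2     Zoe      2   Hist        10
3    Hana     25   Hist         8
4     Zoe     20   Phys         7
5     Cal     20   Phys        11
group by student, sum of hours:
student
Cal     20
Hana    35
Zoe     22
Name: hours, dtype: int64
reset_index():
  student  hours
0     Cal     20
1    Hana     35
2     Zoe     22
take 2 rows with smallest hours:
  student  hours
0     Cal     20
2     Zoe     22
Hence 42.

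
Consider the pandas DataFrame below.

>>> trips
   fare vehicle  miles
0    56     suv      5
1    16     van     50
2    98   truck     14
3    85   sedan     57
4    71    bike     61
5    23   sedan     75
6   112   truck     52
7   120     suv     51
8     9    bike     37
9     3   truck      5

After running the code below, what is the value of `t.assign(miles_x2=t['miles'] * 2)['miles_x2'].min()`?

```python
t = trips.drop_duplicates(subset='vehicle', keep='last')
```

drop duplicate vehicle (keep=last):
   fare vehicle  miles
1    16     van     50
5    23   sedan     75
7   120     suv     51
8     9    bike     37
9     3   truck      5
add column miles_x2 = t['miles'] * 2:
   fare vehicle  miles  miles_x2
1    16     van     50       100
5    23   sedan     75       150
7   120     suv     51       102
8     9    bike     37        74
9     3   truck      5        10
Reading off the min of column 'miles_x2', we get 10.

10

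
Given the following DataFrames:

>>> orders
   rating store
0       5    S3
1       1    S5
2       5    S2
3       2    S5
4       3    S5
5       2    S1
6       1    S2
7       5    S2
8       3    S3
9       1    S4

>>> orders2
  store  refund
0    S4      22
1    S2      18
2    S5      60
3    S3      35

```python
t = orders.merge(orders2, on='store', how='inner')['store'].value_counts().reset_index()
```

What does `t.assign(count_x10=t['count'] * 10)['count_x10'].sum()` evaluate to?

merge on 'store' (how='inner') → 9 rows:
   rating store  refund
0       5    S3      35
1       1    S5      60
2       5    S2      18
3       2    S5      60
4       3    S5      60
5       1    S2      18
6       5    S2      18
7       3    S3      35
8       1    S4      22
value_counts of store:
store
S5    3
S2    3
S3    2
S4    1
Name: count, dtype: int64
reset_index():
  store  count
0    S5      3
1    S2      3
2    S3      2
3    S4      1
add column count_x10 = t['count'] * 10:
  store  count  count_x10
0    S5      3         30
1    S2      3         30
2    S3      2         20
3    S4      1         10
The sum of column 'count_x10' is 90.

90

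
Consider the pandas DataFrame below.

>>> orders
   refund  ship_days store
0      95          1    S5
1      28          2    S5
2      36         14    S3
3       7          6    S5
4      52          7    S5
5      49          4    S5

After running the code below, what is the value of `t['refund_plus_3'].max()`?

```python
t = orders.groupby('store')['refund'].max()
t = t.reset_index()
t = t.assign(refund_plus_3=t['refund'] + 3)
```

98

group by store, max of refund:
store
S3    36
S5    95
Name: refund, dtype: int64
reset_index():
  store  refund
0    S3      36
1    S5      95
add column refund_plus_3 = t['refund'] + 3:
  store  refund  refund_plus_3
0    S3      36             39
1    S5      95             98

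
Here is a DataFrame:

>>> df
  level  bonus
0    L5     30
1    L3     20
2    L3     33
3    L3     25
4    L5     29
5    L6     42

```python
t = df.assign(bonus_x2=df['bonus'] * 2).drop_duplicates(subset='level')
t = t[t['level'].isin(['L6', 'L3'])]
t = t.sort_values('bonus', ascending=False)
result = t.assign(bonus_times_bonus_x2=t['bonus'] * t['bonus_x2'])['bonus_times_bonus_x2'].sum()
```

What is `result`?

4328

add column bonus_x2 = df['bonus'] * 2:
  level  bonus  bonus_x2
0    L5     30        60
1    L3     20        40
2    L3     33        66
3    L3     25        50
4    L5     29        58
5    L6     42        84
drop duplicate level (keep=first):
  level  bonus  bonus_x2
0    L5     30        60
1    L3     20        40
5    L6     42        84
filter rows where level in ['L6', 'L3']:
  level  bonus  bonus_x2
1    L3     20        40
5    L6     42        84
sort by bonus descending:
  level  bonus  bonus_x2
5    L6     42        84
1    L3     20        40
add column bonus_times_bonus_x2 = t['bonus'] * t['bonus_x2']:
  level  bonus  bonus_x2  bonus_times_bonus_x2
5    L6     42        84                  3528
1    L3     20        40                   800
Hence 4328.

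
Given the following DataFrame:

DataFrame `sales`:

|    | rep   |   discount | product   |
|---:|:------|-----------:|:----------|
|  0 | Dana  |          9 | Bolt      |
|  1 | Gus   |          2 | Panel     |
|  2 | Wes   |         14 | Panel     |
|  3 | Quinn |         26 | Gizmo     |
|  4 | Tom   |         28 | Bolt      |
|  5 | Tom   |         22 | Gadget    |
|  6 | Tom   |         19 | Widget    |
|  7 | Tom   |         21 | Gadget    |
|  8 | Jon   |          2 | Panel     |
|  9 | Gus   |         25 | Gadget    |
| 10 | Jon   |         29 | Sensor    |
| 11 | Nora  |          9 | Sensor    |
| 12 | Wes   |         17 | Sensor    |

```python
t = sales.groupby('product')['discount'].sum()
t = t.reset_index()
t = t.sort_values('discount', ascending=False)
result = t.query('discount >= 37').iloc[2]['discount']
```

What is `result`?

37

group by product, sum of discount:
product
Bolt      37
Gadget    68
Gizmo     26
Panel     18
Sensor    55
Widget    19
Name: discount, dtype: int64
reset_index():
  product  discount
0    Bolt        37
1  Gadget        68
2   Gizmo        26
3   Panel        18
4  Sensor        55
5  Widget        19
sort by discount descending:
  product  discount
1  Gadget        68
4  Sensor        55
0    Bolt        37
2   Gizmo        26
5  Widget        19
3   Panel        18
filter rows where discount >= 37:
  product  discount
1  Gadget        68
4  Sensor        55
0    Bolt        37
So iloc[2]['discount'] = 37.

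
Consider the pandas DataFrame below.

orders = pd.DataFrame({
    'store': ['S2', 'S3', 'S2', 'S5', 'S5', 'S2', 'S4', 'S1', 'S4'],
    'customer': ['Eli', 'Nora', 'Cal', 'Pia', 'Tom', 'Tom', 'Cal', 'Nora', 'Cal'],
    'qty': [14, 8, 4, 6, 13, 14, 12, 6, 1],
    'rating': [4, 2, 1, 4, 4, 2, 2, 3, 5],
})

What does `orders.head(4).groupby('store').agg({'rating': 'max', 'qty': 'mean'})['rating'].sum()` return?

take first 4 rows:
  store customer  qty  rating
0    S2      Eli   14       4
1    S3     Nora    8       2
2    S2      Cal    4       1
3    S5      Pia    6       4
group by store: max(rating), mean(qty):
       rating  qty
store             
S2          4  9.0
S3          2  8.0
S5          4  6.0
Reading off the sum of column 'rating', we get 10.

10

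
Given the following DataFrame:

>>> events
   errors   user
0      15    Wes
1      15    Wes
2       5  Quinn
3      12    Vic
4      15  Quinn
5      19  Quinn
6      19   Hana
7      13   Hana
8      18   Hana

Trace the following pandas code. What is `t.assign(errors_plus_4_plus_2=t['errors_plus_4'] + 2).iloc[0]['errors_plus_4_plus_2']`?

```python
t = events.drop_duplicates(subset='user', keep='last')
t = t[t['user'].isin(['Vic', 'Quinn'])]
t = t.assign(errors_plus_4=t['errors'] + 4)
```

drop duplicate user (keep=last):
   errors   user
1      15    Wes
3      12    Vic
5      19  Quinn
8      18   Hana
filter rows where user in ['Vic', 'Quinn']:
   errors   user
3      12    Vic
5      19  Quinn
add column errors_plus_4 = t['errors'] + 4:
   errors   user  errors_plus_4
3      12    Vic             16
5      19  Quinn             23
add column errors_plus_4_plus_2 = t['errors_plus_4'] + 2:
   errors   user  errors_plus_4  errors_plus_4_plus_2
3      12    Vic             16                    18
5      19  Quinn             23                    25
Taking the value at position 0, column 'errors_plus_4_plus_2' gives 18.

18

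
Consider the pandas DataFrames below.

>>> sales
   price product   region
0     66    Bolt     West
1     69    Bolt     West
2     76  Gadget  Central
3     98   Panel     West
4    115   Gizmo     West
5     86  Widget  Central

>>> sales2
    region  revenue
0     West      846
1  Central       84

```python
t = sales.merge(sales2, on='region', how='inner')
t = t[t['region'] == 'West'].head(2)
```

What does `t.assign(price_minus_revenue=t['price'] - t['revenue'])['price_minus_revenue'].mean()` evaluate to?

-778.5

merge on 'region' (how='inner') → 6 rows:
   price product   region  revenue
0     66    Bolt     West      846
1     69    Bolt     West      846
2     76  Gadget  Central       84
3     98   Panel     West      846
4    115   Gizmo     West      846
5     86  Widget  Central       84
filter rows where region == 'West':
   price product region  revenue
0     66    Bolt   West      846
1     69    Bolt   West      846
3     98   Panel   West      846
4    115   Gizmo   West      846
take first 2 rows:
   price product region  revenue
0     66    Bolt   West      846
1     69    Bolt   West      846
add column price_minus_revenue = t['price'] - t['revenue']:
   price product region  revenue  price_minus_revenue
0     66    Bolt   West      846                 -780
1     69    Bolt   West      846                 -777
Finally, mean of column 'price_minus_revenue' = -778.5.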